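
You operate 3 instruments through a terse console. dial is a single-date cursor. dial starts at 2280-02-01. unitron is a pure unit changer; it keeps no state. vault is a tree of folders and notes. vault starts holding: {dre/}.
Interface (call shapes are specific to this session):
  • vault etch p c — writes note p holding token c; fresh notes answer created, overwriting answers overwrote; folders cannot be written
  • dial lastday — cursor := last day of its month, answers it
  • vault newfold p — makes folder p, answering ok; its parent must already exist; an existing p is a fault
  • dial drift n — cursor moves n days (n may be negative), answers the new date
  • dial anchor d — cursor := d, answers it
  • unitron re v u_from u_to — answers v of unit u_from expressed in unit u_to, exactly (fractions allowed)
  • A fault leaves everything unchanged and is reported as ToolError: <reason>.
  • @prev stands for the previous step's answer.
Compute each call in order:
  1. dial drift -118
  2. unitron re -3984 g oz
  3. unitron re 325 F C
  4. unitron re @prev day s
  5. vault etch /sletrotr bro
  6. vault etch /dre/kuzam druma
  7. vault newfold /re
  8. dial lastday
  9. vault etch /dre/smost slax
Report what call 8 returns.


Answer: 2279-10-31

Derivation:
I call dial drift(n→-118), and get 2279-10-06.
I try unitron re(v→-3984, u_from→g, u_to→oz), — result: -6374400000/45359237.
I call unitron re(v→325, u_from→F, u_to→C), and observe 1465/9.
I try unitron re(v→@prev, u_from→day, u_to→s), → 14064000.
I call vault etch(p→/sletrotr, c→bro), giving created.
Now I run vault etch(p→/dre/kuzam, c→druma), which returns created.
I call vault newfold(p→/re), yielding ok.
Invoking dial lastday, and see 2279-10-31.
Then vault etch(p→/dre/smost, c→slax), and get created.


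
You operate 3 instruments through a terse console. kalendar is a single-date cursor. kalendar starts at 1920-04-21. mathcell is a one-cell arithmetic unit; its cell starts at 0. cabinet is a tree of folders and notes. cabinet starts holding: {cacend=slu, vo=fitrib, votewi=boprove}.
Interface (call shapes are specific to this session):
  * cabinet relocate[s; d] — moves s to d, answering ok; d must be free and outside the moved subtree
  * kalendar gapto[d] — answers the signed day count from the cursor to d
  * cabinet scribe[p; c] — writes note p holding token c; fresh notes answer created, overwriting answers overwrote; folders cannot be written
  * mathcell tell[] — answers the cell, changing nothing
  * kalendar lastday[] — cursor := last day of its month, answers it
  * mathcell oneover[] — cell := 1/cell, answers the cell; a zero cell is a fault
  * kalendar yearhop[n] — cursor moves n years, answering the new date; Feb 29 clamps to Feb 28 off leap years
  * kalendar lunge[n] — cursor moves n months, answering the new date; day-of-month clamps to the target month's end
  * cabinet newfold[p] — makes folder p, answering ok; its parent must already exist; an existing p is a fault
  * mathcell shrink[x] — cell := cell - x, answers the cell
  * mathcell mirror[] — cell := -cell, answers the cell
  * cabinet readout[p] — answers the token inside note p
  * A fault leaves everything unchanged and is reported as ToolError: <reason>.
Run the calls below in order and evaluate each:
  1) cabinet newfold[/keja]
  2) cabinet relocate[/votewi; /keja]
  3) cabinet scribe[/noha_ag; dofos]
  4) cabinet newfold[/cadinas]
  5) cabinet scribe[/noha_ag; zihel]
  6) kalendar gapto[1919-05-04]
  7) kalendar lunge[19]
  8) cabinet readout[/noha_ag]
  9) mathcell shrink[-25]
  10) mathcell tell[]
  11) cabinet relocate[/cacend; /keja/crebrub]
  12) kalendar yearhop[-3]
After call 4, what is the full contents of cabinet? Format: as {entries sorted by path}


// 1. cabinet newfold(p: /keja) -> ok
// 2. cabinet relocate(s: /votewi, d: /keja) -> ToolError: exists
// 3. cabinet scribe(p: /noha_ag, c: dofos) -> created
// 4. cabinet newfold(p: /cadinas) -> ok
// 5. cabinet scribe(p: /noha_ag, c: zihel) -> overwrote
// 6. kalendar gapto(d: 1919-05-04) -> -353
// 7. kalendar lunge(n: 19) -> 1921-11-21
// 8. cabinet readout(p: /noha_ag) -> zihel
// 9. mathcell shrink(x: -25) -> 25
// 10. mathcell tell() -> 25
// 11. cabinet relocate(s: /cacend, d: /keja/crebrub) -> ok
// 12. kalendar yearhop(n: -3) -> 1918-11-21

Answer: {cacend=slu, cadinas/, keja/, noha_ag=dofos, vo=fitrib, votewi=boprove}


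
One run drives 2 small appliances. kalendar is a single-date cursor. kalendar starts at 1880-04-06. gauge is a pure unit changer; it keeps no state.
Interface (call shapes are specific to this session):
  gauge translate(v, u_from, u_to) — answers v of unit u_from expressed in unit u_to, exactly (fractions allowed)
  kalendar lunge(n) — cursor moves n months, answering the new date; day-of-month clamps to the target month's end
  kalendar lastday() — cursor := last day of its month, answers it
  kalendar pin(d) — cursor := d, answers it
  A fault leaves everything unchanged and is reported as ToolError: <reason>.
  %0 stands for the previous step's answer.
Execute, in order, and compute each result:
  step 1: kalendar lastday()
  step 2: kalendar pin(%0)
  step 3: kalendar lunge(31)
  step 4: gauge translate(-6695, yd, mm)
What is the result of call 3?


Answer: 1882-11-30

Derivation:
// kalendar lastday() ~> 1880-04-30
// kalendar pin(d='%0') ~> 1880-04-30
// kalendar lunge(n='31') ~> 1882-11-30
// gauge translate(v='-6695', u_from='yd', u_to='mm') ~> -6121908


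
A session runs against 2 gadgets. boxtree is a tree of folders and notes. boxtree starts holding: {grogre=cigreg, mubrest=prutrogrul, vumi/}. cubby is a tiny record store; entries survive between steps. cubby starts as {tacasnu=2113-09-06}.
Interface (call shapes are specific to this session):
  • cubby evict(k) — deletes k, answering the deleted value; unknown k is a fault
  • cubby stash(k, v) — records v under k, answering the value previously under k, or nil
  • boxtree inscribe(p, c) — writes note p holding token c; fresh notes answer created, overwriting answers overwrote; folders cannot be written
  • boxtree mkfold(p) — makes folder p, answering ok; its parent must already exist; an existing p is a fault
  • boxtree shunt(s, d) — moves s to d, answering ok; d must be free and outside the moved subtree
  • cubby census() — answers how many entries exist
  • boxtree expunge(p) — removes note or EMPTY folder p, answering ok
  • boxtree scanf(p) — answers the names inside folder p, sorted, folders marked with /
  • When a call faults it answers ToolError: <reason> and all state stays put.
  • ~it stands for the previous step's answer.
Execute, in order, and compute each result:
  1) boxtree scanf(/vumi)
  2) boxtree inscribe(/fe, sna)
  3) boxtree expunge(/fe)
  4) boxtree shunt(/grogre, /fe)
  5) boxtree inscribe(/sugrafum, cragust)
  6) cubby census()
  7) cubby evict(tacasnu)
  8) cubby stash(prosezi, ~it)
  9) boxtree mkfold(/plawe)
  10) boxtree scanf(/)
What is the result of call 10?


Answer: [fe, mubrest, plawe/, sugrafum, vumi/]

Derivation:
-> boxtree scanf(p=/vumi)
<- []
-> boxtree inscribe(p=/fe, c=sna)
<- created
-> boxtree expunge(p=/fe)
<- ok
-> boxtree shunt(s=/grogre, d=/fe)
<- ok
-> boxtree inscribe(p=/sugrafum, c=cragust)
<- created
-> cubby census()
<- 1
-> cubby evict(k=tacasnu)
<- 2113-09-06
-> cubby stash(k=prosezi, v=~it)
<- nil
-> boxtree mkfold(p=/plawe)
<- ok
-> boxtree scanf(p=/)
<- [fe, mubrest, plawe/, sugrafum, vumi/]


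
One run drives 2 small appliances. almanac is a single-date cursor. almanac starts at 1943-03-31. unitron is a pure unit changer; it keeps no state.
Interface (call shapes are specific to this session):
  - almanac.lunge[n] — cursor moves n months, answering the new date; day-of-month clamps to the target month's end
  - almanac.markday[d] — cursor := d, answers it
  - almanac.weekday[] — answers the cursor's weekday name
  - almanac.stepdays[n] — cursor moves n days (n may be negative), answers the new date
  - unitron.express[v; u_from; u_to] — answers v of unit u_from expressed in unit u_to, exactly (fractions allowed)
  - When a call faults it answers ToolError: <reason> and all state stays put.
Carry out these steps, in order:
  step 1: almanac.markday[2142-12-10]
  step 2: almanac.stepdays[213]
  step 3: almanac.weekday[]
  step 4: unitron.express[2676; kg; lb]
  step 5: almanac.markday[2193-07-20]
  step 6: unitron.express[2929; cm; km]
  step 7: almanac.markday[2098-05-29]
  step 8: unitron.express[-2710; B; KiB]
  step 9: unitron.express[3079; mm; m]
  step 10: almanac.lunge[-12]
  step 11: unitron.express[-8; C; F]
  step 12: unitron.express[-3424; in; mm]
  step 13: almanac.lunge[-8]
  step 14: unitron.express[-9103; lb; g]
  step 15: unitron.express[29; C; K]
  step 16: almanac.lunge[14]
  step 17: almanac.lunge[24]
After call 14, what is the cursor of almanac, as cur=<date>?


Answer: cur=2096-09-29

Derivation:
CALL almanac.markday[d=2142-12-10]
RET  2142-12-10
CALL almanac.stepdays[n=213]
RET  2143-07-11
CALL almanac.weekday[]
RET  Thursday
CALL unitron.express[v=2676; u_from=kg; u_to=lb]
RET  267600000000/45359237
CALL almanac.markday[d=2193-07-20]
RET  2193-07-20
CALL unitron.express[v=2929; u_from=cm; u_to=km]
RET  2929/100000
CALL almanac.markday[d=2098-05-29]
RET  2098-05-29
CALL unitron.express[v=-2710; u_from=B; u_to=KiB]
RET  -1355/512
CALL unitron.express[v=3079; u_from=mm; u_to=m]
RET  3079/1000
CALL almanac.lunge[n=-12]
RET  2097-05-29
CALL unitron.express[v=-8; u_from=C; u_to=F]
RET  88/5
CALL unitron.express[v=-3424; u_from=in; u_to=mm]
RET  -434848/5
CALL almanac.lunge[n=-8]
RET  2096-09-29
CALL unitron.express[v=-9103; u_from=lb; u_to=g]
RET  -412905134411/100000
CALL unitron.express[v=29; u_from=C; u_to=K]
RET  6043/20
CALL almanac.lunge[n=14]
RET  2097-11-29
CALL almanac.lunge[n=24]
RET  2099-11-29


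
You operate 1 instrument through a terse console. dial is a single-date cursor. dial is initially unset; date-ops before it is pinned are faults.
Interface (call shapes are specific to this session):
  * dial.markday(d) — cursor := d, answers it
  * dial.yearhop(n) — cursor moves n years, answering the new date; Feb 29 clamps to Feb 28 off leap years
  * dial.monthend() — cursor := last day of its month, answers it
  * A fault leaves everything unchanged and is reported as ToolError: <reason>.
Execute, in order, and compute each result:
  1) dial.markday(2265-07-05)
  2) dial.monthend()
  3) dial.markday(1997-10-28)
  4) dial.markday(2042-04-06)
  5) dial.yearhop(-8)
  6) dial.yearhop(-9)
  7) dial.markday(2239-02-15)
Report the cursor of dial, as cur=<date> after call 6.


Answer: cur=2025-04-06

Derivation:
~$ markday d=2265-07-05
[out] 2265-07-05
~$ monthend
[out] 2265-07-31
~$ markday d=1997-10-28
[out] 1997-10-28
~$ markday d=2042-04-06
[out] 2042-04-06
~$ yearhop n=-8
[out] 2034-04-06
~$ yearhop n=-9
[out] 2025-04-06
~$ markday d=2239-02-15
[out] 2239-02-15


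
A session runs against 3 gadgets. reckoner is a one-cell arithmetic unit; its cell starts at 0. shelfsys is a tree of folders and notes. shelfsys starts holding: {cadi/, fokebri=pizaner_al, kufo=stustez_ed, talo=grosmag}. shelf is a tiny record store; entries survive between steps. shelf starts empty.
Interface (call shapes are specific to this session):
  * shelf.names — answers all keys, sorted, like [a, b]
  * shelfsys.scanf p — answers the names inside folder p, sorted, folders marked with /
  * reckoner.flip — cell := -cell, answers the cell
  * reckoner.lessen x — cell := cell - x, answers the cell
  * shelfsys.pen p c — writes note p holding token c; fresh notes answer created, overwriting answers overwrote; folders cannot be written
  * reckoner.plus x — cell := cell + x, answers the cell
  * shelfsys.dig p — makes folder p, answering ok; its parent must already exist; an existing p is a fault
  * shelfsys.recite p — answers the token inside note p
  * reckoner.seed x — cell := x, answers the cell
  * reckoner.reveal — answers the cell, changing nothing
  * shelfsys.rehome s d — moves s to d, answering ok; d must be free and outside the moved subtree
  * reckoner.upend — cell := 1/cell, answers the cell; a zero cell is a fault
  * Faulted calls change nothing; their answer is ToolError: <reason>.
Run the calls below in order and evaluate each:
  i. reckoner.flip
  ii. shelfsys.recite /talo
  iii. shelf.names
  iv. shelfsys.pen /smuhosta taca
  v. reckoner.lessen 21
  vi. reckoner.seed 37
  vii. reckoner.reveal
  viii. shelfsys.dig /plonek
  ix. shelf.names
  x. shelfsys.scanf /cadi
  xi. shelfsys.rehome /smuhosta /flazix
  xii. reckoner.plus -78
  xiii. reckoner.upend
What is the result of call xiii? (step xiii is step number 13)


Answer: -1/41

Derivation:
·→ flip()
·← 0
·→ recite(p→/talo)
·← grosmag
·→ names()
·← []
·→ pen(p→/smuhosta, c→taca)
·← created
·→ lessen(x→21)
·← -21
·→ seed(x→37)
·← 37
·→ reveal()
·← 37
·→ dig(p→/plonek)
·← ok
·→ names()
·← []
·→ scanf(p→/cadi)
·← []
·→ rehome(s→/smuhosta, d→/flazix)
·← ok
·→ plus(x→-78)
·← -41
·→ upend()
·← -1/41


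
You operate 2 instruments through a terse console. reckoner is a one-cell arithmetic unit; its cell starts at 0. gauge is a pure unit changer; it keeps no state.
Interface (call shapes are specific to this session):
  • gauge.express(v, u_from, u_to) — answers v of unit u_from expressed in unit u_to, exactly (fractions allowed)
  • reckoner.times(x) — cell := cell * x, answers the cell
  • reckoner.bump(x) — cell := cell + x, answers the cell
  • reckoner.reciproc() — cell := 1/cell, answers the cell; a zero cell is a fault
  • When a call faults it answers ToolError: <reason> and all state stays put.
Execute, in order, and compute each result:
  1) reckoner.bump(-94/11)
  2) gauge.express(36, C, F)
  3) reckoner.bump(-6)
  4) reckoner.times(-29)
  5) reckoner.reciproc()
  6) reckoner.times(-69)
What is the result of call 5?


[in] bump -94/11
= -94/11
[in] express 36 C F
= 484/5
[in] bump -6
= -160/11
[in] times -29
= 4640/11
[in] reciproc
= 11/4640
[in] times -69
= -759/4640

Answer: 11/4640


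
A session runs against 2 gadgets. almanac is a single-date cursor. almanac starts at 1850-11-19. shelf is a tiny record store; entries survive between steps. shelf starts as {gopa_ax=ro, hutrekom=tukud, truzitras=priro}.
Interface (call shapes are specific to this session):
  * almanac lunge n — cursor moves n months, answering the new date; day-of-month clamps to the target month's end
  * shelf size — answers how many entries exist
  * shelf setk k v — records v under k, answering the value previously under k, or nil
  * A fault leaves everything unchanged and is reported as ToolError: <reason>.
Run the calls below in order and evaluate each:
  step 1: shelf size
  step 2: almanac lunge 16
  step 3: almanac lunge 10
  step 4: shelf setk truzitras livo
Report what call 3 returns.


% shelf size
[out] 3
% almanac lunge 16
[out] 1852-03-19
% almanac lunge 10
[out] 1853-01-19
% shelf setk truzitras livo
[out] priro

Answer: 1853-01-19


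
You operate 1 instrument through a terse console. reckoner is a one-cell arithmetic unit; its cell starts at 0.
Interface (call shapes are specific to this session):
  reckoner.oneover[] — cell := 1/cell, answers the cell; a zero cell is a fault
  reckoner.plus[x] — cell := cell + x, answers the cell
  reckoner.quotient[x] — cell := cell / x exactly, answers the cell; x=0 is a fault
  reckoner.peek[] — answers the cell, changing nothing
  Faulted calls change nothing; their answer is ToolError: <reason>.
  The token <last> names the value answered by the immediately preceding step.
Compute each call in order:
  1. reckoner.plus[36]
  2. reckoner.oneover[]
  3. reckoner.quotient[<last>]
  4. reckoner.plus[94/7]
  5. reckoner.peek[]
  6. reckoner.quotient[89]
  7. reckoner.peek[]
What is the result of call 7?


Using plus with x: 36, → 36.
I try oneover(), → 1/36.
Using quotient with x: <last>, and see 1.
I try plus with x: 94/7: 101/7.
Then peek(), giving 101/7.
Calling quotient with x: 89, and get 101/623.
Using peek(), yielding 101/623.

Answer: 101/623


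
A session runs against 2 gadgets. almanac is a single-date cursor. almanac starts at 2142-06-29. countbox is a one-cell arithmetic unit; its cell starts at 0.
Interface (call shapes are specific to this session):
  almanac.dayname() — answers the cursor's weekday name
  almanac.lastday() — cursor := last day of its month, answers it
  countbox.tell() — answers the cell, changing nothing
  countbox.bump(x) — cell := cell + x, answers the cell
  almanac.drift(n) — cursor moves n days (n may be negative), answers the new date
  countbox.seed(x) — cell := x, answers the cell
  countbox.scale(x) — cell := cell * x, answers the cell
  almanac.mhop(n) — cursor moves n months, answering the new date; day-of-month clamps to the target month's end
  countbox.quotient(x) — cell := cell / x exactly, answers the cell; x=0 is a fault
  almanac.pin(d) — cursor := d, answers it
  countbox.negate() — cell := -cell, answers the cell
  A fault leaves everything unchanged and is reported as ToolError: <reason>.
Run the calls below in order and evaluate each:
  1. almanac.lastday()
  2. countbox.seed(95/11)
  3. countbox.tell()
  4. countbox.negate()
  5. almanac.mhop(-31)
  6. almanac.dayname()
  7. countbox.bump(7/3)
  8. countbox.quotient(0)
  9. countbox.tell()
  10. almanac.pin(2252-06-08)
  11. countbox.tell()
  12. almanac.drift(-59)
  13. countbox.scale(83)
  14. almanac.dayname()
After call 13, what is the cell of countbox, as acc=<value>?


Answer: acc=-17264/33

Derivation:
~$ lastday
  2142-06-30
~$ seed x=95/11
  95/11
~$ tell
  95/11
~$ negate
  -95/11
~$ mhop n=-31
  2139-11-30
~$ dayname
  Monday
~$ bump x=7/3
  -208/33
~$ quotient x=0
  ToolError: division by zero
~$ tell
  -208/33
~$ pin d=2252-06-08
  2252-06-08
~$ tell
  -208/33
~$ drift n=-59
  2252-04-10
~$ scale x=83
  -17264/33
~$ dayname
  Saturday


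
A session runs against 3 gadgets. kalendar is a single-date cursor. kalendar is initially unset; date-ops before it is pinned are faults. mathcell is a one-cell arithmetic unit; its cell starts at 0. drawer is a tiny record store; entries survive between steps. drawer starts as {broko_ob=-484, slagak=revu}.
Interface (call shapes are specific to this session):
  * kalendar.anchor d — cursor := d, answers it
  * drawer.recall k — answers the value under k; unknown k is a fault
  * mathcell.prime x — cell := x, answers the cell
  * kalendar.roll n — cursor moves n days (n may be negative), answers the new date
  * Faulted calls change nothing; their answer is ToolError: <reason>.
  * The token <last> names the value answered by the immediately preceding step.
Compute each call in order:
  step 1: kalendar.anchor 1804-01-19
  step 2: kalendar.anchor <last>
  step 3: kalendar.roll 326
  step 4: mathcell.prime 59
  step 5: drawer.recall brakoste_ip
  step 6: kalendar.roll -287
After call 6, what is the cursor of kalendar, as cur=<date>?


Answer: cur=1804-02-27

Derivation:
! 1. anchor(d→1804-01-19) ~> 1804-01-19
! 2. anchor(d→<last>) ~> 1804-01-19
! 3. roll(n→326) ~> 1804-12-10
! 4. prime(x→59) ~> 59
! 5. recall(k→brakoste_ip) ~> ToolError: no such key brakoste_ip
! 6. roll(n→-287) ~> 1804-02-27


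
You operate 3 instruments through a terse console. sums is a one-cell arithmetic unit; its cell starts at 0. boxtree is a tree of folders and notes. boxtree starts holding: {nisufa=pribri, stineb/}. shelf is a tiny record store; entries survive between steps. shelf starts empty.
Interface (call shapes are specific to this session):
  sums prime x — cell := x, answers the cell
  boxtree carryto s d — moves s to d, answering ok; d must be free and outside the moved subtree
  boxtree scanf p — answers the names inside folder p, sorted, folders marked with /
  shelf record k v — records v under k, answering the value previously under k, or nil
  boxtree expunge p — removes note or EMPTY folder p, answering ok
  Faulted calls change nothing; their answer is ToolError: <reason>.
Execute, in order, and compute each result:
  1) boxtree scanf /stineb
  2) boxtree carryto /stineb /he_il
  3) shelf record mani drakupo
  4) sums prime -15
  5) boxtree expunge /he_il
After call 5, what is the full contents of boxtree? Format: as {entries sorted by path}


Do: boxtree scanf[p='/stineb']
See: []
Do: boxtree carryto[s='/stineb'; d='/he_il']
See: ok
Do: shelf record[k='mani'; v='drakupo']
See: nil
Do: sums prime[x='-15']
See: -15
Do: boxtree expunge[p='/he_il']
See: ok

Answer: {nisufa=pribri}


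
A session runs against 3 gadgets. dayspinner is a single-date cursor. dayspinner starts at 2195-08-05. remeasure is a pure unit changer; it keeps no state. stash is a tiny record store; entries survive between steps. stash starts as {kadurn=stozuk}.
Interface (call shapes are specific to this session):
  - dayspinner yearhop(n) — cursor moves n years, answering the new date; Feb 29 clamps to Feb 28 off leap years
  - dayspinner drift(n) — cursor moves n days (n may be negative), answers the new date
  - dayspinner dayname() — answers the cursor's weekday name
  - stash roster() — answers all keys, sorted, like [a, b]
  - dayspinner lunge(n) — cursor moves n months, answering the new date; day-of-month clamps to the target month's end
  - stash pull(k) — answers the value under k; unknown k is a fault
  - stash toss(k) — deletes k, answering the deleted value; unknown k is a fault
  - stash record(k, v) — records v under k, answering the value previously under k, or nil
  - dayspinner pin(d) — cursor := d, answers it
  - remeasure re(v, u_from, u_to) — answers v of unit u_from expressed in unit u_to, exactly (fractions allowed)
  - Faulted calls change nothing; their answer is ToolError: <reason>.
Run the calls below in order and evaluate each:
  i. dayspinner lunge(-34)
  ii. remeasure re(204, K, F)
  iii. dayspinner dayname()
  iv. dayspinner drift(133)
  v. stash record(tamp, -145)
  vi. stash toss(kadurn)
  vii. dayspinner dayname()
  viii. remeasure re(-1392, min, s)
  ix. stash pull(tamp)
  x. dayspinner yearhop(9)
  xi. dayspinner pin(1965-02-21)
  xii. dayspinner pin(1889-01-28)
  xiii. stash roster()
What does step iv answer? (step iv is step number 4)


I invoke dayspinner lunge passing n=-34, and see 2192-10-05.
I run remeasure re passing v=204, u_from=K, u_to=F, and observe -9247/100.
I call dayspinner dayname(), which returns Friday.
Invoking dayspinner drift passing n=133: 2193-02-15.
I call stash record passing k=tamp, v=-145, and get nil.
Then stash toss passing k=kadurn: stozuk.
I call dayspinner dayname(), giving Friday.
Then remeasure re passing v=-1392, u_from=min, u_to=s, giving -83520.
Now I run stash pull passing k=tamp, — result: -145.
I run dayspinner yearhop passing n=9: 2202-02-15.
I invoke dayspinner pin passing d=1965-02-21, → 1965-02-21.
I run dayspinner pin passing d=1889-01-28, and get 1889-01-28.
I use stash roster, and observe [tamp].

Answer: 2193-02-15


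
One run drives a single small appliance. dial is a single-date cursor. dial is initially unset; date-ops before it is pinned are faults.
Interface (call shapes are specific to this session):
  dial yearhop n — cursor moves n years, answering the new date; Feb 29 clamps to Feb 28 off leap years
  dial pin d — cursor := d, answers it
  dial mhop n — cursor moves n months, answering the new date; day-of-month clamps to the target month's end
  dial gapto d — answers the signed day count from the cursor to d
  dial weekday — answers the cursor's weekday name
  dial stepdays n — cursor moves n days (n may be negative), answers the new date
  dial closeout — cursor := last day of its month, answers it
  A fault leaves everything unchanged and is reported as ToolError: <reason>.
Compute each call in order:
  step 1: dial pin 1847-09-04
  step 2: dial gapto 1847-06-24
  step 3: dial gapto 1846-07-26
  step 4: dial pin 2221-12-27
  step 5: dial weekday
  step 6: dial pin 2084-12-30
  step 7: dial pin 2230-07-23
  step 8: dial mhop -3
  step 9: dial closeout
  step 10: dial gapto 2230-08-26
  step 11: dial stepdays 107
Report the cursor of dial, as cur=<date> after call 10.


Act: dial pin[d=1847-09-04]
Obs: 1847-09-04
Act: dial gapto[d=1847-06-24]
Obs: -72
Act: dial gapto[d=1846-07-26]
Obs: -405
Act: dial pin[d=2221-12-27]
Obs: 2221-12-27
Act: dial weekday[]
Obs: Thursday
Act: dial pin[d=2084-12-30]
Obs: 2084-12-30
Act: dial pin[d=2230-07-23]
Obs: 2230-07-23
Act: dial mhop[n=-3]
Obs: 2230-04-23
Act: dial closeout[]
Obs: 2230-04-30
Act: dial gapto[d=2230-08-26]
Obs: 118
Act: dial stepdays[n=107]
Obs: 2230-08-15

Answer: cur=2230-04-30


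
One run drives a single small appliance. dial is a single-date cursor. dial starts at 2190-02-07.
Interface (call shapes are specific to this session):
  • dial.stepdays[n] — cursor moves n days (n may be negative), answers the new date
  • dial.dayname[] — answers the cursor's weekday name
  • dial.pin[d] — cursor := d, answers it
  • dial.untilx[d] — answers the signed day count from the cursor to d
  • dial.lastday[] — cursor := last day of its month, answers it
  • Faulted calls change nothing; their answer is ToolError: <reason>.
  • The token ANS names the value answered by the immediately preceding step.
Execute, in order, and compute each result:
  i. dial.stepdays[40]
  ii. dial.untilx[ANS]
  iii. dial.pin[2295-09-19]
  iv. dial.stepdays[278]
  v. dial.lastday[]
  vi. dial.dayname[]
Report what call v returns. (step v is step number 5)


Answer: 2296-06-30

Derivation:
-- dial.stepdays(n: 40) == 2190-03-19
-- dial.untilx(d: ANS) == 0
-- dial.pin(d: 2295-09-19) == 2295-09-19
-- dial.stepdays(n: 278) == 2296-06-23
-- dial.lastday() == 2296-06-30
-- dial.dayname() == Tuesday


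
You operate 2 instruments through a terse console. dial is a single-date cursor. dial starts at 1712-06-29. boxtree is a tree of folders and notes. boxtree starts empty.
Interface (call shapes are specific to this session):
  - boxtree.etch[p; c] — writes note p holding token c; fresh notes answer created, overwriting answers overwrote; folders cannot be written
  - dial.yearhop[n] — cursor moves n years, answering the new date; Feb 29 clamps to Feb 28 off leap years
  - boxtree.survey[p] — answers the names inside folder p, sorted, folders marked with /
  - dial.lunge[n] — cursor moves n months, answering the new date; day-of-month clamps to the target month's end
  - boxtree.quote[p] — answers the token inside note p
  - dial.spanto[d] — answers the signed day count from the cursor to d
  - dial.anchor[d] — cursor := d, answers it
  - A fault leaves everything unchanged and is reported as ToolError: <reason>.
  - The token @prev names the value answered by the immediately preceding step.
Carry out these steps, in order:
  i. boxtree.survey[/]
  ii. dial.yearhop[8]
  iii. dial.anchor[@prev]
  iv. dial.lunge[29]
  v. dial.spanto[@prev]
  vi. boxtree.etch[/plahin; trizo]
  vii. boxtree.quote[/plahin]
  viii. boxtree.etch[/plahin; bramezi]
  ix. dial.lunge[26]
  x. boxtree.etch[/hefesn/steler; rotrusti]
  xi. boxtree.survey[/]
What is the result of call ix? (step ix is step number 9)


Then boxtree.survey passing p: /, → [].
I use dial.yearhop passing n: 8, giving 1720-06-29.
I run dial.anchor passing d: @prev, giving 1720-06-29.
Invoking dial.lunge passing n: 29, → 1722-11-29.
I run dial.spanto passing d: @prev: 0.
Using boxtree.etch passing p: /plahin, c: trizo, and observe created.
Next I call boxtree.quote passing p: /plahin, → trizo.
Using boxtree.etch passing p: /plahin, c: bramezi, which returns overwrote.
Then dial.lunge passing n: 26, and see 1725-01-29.
Then boxtree.etch passing p: /hefesn/steler, c: rotrusti, giving ToolError: no parent.
I use boxtree.survey passing p: /, — result: [plahin].

Answer: 1725-01-29


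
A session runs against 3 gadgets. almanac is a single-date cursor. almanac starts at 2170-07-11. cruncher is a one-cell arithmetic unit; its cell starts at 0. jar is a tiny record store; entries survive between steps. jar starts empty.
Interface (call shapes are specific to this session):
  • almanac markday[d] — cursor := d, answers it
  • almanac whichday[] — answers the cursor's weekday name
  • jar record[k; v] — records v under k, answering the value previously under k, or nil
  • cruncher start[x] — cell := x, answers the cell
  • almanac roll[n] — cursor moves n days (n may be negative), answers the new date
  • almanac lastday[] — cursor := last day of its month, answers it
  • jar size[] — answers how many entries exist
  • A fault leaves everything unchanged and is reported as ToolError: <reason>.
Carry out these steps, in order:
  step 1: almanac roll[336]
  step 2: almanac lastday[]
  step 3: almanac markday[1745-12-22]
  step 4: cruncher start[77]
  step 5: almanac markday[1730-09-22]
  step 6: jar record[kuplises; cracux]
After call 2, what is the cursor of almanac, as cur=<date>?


Answer: cur=2171-06-30

Derivation:
Act: almanac roll[n→336]
Obs: 2171-06-12
Act: almanac lastday[]
Obs: 2171-06-30
Act: almanac markday[d→1745-12-22]
Obs: 1745-12-22
Act: cruncher start[x→77]
Obs: 77
Act: almanac markday[d→1730-09-22]
Obs: 1730-09-22
Act: jar record[k→kuplises; v→cracux]
Obs: nil


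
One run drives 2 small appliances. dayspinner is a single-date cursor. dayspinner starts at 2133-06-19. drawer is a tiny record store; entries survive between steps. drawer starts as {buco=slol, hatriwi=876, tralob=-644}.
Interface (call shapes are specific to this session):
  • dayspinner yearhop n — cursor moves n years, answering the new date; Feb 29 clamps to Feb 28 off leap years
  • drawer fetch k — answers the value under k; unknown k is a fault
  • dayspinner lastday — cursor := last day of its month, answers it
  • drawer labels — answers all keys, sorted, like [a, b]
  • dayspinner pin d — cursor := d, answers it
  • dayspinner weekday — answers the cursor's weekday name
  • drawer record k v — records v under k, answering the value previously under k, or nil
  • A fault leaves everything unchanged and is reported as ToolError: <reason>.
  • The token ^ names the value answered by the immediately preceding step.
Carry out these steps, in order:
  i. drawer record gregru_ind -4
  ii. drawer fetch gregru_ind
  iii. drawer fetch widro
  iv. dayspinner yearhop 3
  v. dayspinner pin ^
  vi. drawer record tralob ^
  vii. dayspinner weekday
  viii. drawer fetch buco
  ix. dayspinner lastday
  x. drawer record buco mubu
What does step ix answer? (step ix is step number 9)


Answer: 2136-06-30

Derivation:
-> drawer record(k: gregru_ind, v: -4)
<- nil
-> drawer fetch(k: gregru_ind)
<- -4
-> drawer fetch(k: widro)
<- ToolError: no such key widro
-> dayspinner yearhop(n: 3)
<- 2136-06-19
-> dayspinner pin(d: ^)
<- 2136-06-19
-> drawer record(k: tralob, v: ^)
<- -644
-> dayspinner weekday()
<- Tuesday
-> drawer fetch(k: buco)
<- slol
-> dayspinner lastday()
<- 2136-06-30
-> drawer record(k: buco, v: mubu)
<- slol


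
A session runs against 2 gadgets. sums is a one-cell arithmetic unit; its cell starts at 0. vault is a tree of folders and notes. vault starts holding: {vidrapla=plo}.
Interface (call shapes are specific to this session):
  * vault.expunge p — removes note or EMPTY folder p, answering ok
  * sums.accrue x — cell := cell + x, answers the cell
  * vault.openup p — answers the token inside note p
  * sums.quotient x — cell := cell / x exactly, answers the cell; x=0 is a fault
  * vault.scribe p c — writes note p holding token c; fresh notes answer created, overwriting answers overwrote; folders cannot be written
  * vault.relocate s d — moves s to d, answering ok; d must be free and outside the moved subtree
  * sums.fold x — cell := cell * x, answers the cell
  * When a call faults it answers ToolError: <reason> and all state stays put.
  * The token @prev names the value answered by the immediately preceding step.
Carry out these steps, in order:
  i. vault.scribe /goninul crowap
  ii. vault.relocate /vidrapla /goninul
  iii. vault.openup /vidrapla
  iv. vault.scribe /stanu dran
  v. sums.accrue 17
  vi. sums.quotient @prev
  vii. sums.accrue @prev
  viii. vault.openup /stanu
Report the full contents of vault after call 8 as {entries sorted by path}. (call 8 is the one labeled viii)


# 1. scribe(p=/goninul, c=crowap) == created
# 2. relocate(s=/vidrapla, d=/goninul) == ToolError: exists
# 3. openup(p=/vidrapla) == plo
# 4. scribe(p=/stanu, c=dran) == created
# 5. accrue(x=17) == 17
# 6. quotient(x=@prev) == 1
# 7. accrue(x=@prev) == 2
# 8. openup(p=/stanu) == dran

Answer: {goninul=crowap, stanu=dran, vidrapla=plo}


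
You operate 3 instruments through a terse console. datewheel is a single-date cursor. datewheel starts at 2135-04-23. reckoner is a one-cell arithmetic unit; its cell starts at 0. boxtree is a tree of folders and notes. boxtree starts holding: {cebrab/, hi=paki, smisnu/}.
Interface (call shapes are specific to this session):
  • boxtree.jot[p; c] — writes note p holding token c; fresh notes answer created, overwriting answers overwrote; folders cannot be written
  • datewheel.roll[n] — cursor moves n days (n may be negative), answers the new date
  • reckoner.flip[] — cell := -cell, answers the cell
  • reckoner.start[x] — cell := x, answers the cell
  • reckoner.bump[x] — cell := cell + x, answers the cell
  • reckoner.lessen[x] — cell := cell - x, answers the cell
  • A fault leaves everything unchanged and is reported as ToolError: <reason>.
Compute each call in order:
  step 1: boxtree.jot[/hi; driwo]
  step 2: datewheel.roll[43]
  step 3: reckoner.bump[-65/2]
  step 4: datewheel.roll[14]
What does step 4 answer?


Now I run boxtree.jot passing p=/hi, c=driwo, yielding overwrote.
I use datewheel.roll passing n=43, giving 2135-06-05.
Now I run reckoner.bump passing x=-65/2, yielding -65/2.
Calling datewheel.roll passing n=14, and get 2135-06-19.

Answer: 2135-06-19


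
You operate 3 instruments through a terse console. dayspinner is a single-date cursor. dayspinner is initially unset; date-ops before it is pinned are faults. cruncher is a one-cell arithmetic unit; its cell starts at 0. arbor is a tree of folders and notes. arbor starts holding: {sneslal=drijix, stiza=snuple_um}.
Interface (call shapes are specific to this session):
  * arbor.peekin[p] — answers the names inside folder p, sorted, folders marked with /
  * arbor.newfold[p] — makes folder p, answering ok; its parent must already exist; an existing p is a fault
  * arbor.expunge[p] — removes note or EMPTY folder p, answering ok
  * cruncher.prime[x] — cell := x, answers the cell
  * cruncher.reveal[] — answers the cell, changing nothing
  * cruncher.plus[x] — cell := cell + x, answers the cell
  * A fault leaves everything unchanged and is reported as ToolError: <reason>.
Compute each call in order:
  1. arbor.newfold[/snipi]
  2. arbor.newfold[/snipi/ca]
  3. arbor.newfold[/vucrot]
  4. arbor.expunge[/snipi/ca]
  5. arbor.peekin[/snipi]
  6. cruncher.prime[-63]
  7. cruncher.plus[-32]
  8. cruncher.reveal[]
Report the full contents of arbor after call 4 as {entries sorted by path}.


Answer: {sneslal=drijix, snipi/, stiza=snuple_um, vucrot/}

Derivation:
I use newfold on p→/snipi, yielding ok.
I run newfold on p→/snipi/ca, — result: ok.
Calling newfold on p→/vucrot, — result: ok.
I invoke expunge on p→/snipi/ca, and see ok.
Using peekin on p→/snipi, giving [].
I invoke prime on x→-63, which returns -63.
Now I run plus on x→-32, which returns -95.
Now I run reveal(), giving -95.


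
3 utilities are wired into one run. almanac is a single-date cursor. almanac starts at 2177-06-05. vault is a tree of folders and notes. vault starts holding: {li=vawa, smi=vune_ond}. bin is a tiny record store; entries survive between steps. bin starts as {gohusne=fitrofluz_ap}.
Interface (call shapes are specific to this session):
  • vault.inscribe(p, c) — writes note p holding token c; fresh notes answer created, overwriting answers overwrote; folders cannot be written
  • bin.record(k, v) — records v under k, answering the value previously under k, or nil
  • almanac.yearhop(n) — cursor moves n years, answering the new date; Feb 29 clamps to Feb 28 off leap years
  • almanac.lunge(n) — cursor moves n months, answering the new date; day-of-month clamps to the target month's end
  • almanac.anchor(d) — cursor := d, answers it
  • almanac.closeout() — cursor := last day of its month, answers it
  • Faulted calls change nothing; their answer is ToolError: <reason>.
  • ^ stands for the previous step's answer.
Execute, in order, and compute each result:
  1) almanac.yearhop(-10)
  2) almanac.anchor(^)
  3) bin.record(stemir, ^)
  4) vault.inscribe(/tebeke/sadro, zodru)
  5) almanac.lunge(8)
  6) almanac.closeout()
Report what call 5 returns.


CALL yearhop[-10]
RET  2167-06-05
CALL anchor[^]
RET  2167-06-05
CALL record[stemir; ^]
RET  nil
CALL inscribe[/tebeke/sadro; zodru]
RET  ToolError: no parent
CALL lunge[8]
RET  2168-02-05
CALL closeout[]
RET  2168-02-29

Answer: 2168-02-05


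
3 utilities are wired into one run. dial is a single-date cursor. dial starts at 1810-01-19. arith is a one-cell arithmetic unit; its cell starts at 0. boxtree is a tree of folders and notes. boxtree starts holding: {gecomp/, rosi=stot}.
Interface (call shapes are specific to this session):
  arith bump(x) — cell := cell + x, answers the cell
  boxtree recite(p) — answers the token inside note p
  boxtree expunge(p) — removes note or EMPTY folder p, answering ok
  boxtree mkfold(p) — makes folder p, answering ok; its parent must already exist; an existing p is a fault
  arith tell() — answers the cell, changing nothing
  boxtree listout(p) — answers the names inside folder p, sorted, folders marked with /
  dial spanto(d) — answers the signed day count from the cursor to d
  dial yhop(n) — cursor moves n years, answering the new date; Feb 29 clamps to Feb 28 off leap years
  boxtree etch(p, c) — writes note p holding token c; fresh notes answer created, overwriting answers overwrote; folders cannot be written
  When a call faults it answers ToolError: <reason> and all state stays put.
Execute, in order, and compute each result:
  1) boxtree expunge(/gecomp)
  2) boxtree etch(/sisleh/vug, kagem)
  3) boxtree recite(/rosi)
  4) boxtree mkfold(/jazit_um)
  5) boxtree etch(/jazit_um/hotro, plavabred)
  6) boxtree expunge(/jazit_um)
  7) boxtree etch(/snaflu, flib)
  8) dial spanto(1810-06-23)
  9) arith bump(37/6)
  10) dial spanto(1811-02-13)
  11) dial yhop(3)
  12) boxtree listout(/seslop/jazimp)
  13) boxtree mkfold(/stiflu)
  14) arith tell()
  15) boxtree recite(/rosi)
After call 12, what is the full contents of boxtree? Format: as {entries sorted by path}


Answer: {jazit_um/, jazit_um/hotro=plavabred, rosi=stot, snaflu=flib}

Derivation:
>>> boxtree expunge p→/gecomp
  ok
>>> boxtree etch p→/sisleh/vug c→kagem
  ToolError: no parent
>>> boxtree recite p→/rosi
  stot
>>> boxtree mkfold p→/jazit_um
  ok
>>> boxtree etch p→/jazit_um/hotro c→plavabred
  created
>>> boxtree expunge p→/jazit_um
  ToolError: not empty
>>> boxtree etch p→/snaflu c→flib
  created
>>> dial spanto d→1810-06-23
  155
>>> arith bump x→37/6
  37/6
>>> dial spanto d→1811-02-13
  390
>>> dial yhop n→3
  1813-01-19
>>> boxtree listout p→/seslop/jazimp
  ToolError: not found
>>> boxtree mkfold p→/stiflu
  ok
>>> arith tell
  37/6
>>> boxtree recite p→/rosi
  stot


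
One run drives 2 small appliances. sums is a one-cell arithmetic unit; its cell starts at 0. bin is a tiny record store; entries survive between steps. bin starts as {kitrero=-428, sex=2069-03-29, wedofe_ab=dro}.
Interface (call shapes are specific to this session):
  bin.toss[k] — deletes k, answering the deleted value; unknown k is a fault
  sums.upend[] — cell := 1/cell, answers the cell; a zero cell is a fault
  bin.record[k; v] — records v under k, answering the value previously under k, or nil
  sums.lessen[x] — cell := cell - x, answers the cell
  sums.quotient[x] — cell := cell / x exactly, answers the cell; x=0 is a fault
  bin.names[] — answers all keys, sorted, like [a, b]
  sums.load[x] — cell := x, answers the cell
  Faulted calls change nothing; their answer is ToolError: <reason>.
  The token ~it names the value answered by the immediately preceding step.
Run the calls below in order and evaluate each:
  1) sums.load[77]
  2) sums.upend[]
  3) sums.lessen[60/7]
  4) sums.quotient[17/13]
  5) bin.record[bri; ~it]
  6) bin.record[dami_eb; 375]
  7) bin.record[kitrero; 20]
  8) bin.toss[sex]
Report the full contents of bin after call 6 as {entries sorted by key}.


Answer: {bri=-8567/1309, dami_eb=375, kitrero=-428, sex=2069-03-29, wedofe_ab=dro}

Derivation:
Then load on x='77', and observe 77.
I call upend(), and get 1/77.
Using lessen on x='60/7', yielding -659/77.
I call quotient on x='17/13', yielding -8567/1309.
Invoking record on k='bri', v='~it', giving nil.
Calling record on k='dami_eb', v='375': nil.
Invoking record on k='kitrero', v='20', yielding -428.
Then toss on k='sex', and observe 2069-03-29.
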